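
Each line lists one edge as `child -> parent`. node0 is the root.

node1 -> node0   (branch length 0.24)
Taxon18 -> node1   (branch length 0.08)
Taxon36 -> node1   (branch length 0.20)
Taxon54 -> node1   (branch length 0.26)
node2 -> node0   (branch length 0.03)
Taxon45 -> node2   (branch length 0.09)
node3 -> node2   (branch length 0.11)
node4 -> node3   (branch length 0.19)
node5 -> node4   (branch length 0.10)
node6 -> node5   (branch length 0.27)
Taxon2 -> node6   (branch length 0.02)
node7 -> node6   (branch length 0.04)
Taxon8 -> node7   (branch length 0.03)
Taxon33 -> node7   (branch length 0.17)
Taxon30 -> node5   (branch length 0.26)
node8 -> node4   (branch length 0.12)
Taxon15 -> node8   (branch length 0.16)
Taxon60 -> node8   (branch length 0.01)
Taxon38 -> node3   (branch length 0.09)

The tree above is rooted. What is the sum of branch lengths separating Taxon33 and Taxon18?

1.23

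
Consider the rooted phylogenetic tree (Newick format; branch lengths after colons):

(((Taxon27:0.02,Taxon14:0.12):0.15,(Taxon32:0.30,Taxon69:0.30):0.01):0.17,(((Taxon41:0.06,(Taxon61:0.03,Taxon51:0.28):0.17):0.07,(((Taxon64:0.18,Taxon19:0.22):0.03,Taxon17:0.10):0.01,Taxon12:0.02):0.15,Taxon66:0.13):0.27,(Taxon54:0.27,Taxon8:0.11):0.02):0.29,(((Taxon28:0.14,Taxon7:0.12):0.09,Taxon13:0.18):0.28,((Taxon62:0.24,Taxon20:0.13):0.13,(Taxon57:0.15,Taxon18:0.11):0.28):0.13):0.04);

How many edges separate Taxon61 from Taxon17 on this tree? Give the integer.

6

The MRCA of Taxon61 and Taxon17 is the node subtending ((Taxon41,(Taxon61,Taxon51)),(((Taxon64,Taxon19),Taxon17),Taxon12),Taxon66).
From Taxon61 up to that node: 3 branches. From Taxon17 up to the same node: 3 branches. Total: 3 + 3 = 6.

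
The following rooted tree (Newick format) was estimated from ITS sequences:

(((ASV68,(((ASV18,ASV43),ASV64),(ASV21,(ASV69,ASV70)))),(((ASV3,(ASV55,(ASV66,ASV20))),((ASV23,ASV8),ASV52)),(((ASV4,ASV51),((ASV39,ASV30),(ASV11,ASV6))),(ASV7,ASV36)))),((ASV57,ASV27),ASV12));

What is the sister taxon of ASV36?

ASV7

ASV36 attaches to the tree at the node subtending (ASV7,ASV36).
The other lineage descending from that same node — the sister group — is the single tip ASV7.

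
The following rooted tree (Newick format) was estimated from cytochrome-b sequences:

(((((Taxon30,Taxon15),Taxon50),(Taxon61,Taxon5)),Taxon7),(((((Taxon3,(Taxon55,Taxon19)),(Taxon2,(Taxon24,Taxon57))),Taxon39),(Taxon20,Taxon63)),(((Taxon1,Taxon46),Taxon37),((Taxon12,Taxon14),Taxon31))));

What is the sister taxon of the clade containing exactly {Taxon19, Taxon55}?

The clade containing exactly {Taxon19, Taxon55} attaches to the tree at the node subtending (Taxon3,(Taxon55,Taxon19)).
The other lineage descending from that same node — the sister group — is the single tip Taxon3.

Taxon3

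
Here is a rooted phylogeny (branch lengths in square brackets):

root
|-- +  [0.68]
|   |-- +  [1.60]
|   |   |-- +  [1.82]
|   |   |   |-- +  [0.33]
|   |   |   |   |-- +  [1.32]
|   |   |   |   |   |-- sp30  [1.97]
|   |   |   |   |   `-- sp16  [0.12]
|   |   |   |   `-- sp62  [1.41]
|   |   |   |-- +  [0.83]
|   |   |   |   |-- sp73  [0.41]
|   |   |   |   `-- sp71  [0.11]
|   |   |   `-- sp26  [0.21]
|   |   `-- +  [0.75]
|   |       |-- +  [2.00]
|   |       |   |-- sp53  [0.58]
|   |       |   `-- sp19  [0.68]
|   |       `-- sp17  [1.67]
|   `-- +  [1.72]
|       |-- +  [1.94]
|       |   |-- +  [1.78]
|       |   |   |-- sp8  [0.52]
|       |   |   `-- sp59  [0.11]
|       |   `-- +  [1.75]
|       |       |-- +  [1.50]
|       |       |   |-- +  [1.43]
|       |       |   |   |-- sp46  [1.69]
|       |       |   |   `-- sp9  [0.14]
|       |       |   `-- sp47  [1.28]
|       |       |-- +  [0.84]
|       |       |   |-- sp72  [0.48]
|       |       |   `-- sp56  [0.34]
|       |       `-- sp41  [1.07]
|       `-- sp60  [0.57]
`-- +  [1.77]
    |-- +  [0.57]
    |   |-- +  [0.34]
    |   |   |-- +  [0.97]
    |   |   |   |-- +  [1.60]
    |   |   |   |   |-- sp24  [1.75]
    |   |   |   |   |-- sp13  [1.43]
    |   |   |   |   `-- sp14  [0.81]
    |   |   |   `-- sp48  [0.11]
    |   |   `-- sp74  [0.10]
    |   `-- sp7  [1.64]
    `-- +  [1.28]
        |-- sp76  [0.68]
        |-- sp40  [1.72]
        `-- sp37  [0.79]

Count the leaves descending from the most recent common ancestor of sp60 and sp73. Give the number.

18

The MRCA of sp60 and sp73 is the node subtending (((((sp30,sp16),sp62),(sp73,sp71),sp26),((sp53,sp19),sp17)),(((sp8,sp59),(((sp46,sp9),sp47),(sp72,sp56),sp41)),sp60)).
That clade contains 18 terminal taxa: sp16, sp17, sp19, sp26, sp30, sp41, sp46, sp47, sp53, sp56, sp59, sp60, sp62, sp71, sp72, sp73, sp8, sp9.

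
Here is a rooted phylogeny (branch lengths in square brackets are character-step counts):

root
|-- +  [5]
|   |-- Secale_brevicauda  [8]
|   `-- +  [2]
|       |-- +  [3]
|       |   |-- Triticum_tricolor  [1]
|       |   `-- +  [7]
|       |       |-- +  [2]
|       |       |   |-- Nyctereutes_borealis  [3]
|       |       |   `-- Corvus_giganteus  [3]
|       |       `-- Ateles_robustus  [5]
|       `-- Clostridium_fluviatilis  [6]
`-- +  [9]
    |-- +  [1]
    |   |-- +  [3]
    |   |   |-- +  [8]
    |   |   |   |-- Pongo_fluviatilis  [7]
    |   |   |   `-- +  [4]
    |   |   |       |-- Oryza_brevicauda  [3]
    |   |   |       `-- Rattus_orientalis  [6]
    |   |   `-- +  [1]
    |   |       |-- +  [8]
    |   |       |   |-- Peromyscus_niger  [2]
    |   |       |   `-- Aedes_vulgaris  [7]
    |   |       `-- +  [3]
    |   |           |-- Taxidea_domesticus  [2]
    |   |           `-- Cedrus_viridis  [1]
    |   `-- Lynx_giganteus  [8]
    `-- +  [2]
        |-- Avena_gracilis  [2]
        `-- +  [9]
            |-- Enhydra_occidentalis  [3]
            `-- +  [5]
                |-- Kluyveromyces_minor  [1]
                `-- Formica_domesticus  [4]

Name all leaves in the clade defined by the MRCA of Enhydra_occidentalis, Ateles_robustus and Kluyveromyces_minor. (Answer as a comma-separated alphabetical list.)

Tracing Enhydra_occidentalis: it sits inside (Enhydra_occidentalis,(Kluyveromyces_minor,Formica_domesticus)).
Tracing Ateles_robustus: it sits inside ((Nyctereutes_borealis,Corvus_giganteus),Ateles_robustus).
Tracing Kluyveromyces_minor: it sits inside (Kluyveromyces_minor,Formica_domesticus).
The smallest clade enclosing all 3 is the whole tree (their MRCA is the root), so the answer is all 18 tips in alphabetical order.

Aedes_vulgaris, Ateles_robustus, Avena_gracilis, Cedrus_viridis, Clostridium_fluviatilis, Corvus_giganteus, Enhydra_occidentalis, Formica_domesticus, Kluyveromyces_minor, Lynx_giganteus, Nyctereutes_borealis, Oryza_brevicauda, Peromyscus_niger, Pongo_fluviatilis, Rattus_orientalis, Secale_brevicauda, Taxidea_domesticus, Triticum_tricolor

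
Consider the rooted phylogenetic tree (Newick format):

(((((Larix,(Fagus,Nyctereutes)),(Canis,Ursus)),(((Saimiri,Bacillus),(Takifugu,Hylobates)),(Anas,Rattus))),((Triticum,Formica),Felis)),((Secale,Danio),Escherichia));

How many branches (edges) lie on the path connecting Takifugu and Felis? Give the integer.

7

The MRCA of Takifugu and Felis is the node subtending ((((Larix,(Fagus,Nyctereutes)),(Canis,Ursus)),(((Saimiri,Bacillus),(Takifugu,Hylobates)),(Anas,Rattus))),((Triticum,Formica),Felis)).
From Takifugu up to that node: 5 branches. From Felis up to the same node: 2 branches. Total: 5 + 2 = 7.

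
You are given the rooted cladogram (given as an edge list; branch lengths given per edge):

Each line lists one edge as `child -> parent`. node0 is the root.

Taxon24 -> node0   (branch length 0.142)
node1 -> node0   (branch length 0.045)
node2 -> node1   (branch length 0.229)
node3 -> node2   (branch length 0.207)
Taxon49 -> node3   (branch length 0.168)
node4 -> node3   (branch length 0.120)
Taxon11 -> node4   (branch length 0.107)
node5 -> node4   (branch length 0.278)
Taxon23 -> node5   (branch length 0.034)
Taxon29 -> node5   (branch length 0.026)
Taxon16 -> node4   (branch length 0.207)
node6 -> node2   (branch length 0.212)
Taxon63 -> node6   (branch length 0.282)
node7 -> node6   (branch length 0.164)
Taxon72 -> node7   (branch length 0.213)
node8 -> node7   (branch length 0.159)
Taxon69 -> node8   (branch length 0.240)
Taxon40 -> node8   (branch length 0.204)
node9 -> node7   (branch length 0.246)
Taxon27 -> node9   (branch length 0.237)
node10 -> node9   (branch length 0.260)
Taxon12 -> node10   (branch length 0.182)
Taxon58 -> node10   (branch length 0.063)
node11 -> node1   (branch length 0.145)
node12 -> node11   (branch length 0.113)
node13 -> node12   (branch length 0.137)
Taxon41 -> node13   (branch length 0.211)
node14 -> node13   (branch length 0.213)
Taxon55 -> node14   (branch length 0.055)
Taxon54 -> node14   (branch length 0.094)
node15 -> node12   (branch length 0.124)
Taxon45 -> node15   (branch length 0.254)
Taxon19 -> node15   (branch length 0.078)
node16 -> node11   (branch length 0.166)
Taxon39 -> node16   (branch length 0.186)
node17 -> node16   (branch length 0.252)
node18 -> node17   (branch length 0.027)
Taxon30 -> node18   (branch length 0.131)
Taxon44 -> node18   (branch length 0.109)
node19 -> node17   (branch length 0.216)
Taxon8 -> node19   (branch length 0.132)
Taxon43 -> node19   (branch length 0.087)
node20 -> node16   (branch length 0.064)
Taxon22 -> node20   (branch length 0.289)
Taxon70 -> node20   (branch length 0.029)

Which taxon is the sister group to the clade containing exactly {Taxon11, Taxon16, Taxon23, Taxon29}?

Taxon49

The clade containing exactly {Taxon11, Taxon16, Taxon23, Taxon29} attaches to the tree at the node subtending (Taxon49,(Taxon11,(Taxon23,Taxon29),Taxon16)).
The other lineage descending from that same node — the sister group — is the single tip Taxon49.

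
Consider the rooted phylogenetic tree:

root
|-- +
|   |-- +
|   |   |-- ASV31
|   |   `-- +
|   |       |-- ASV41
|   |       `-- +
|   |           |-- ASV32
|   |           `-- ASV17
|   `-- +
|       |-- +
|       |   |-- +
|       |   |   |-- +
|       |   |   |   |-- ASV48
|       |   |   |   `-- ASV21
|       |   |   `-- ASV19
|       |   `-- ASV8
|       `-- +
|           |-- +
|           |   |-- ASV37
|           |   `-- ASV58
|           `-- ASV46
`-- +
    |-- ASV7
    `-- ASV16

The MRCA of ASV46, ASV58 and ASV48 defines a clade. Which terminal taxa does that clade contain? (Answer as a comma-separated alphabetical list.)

ASV19, ASV21, ASV37, ASV46, ASV48, ASV58, ASV8

Tracing ASV46: it sits inside ((ASV37,ASV58),ASV46).
Tracing ASV58: it sits inside (ASV37,ASV58).
Tracing ASV48: it sits inside (ASV48,ASV21).
The smallest clade enclosing all 3 is ((((ASV48,ASV21),ASV19),ASV8),((ASV37,ASV58),ASV46)); the answer is its 7 terminal taxa in alphabetical order.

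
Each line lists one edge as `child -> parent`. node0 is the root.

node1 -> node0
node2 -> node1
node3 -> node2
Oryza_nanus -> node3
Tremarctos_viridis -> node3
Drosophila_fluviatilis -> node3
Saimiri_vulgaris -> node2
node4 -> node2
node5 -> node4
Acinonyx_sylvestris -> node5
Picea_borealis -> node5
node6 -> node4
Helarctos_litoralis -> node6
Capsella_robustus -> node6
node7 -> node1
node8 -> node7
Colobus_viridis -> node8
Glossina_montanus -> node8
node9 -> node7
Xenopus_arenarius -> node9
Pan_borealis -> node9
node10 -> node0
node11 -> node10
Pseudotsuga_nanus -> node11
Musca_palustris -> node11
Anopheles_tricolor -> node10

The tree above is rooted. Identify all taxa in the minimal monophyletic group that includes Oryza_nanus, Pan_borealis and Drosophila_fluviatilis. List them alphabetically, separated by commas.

Tracing Oryza_nanus: it sits inside (Oryza_nanus,Tremarctos_viridis,Drosophila_fluviatilis).
Tracing Pan_borealis: it sits inside (Xenopus_arenarius,Pan_borealis).
Tracing Drosophila_fluviatilis: it sits inside (Oryza_nanus,Tremarctos_viridis,Drosophila_fluviatilis).
The smallest clade enclosing all 3 is (((Oryza_nanus,Tremarctos_viridis,Drosophila_fluviatilis),Saimiri_vulgaris,((Acinonyx_sylvestris,Picea_borealis),(Helarctos_litoralis,Capsella_robustus))),((Colobus_viridis,Glossina_montanus),(Xenopus_arenarius,Pan_borealis))); the answer is its 12 terminal taxa in alphabetical order.

Acinonyx_sylvestris, Capsella_robustus, Colobus_viridis, Drosophila_fluviatilis, Glossina_montanus, Helarctos_litoralis, Oryza_nanus, Pan_borealis, Picea_borealis, Saimiri_vulgaris, Tremarctos_viridis, Xenopus_arenarius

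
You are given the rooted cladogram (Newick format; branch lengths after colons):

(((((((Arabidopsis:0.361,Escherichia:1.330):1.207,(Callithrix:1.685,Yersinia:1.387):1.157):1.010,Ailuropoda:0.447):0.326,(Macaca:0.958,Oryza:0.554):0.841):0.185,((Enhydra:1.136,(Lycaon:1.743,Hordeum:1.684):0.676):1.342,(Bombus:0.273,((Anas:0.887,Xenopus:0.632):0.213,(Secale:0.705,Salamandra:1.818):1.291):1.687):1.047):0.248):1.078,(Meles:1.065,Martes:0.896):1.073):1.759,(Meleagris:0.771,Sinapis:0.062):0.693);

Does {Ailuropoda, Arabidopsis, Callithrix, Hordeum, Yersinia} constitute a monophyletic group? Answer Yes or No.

The MRCA of the listed taxa subtends (((((Arabidopsis,Escherichia),(Callithrix,Yersinia)),Ailuropoda),(Macaca,Oryza)),((Enhydra,(Lycaon,Hordeum)),(Bombus,((Anas,Xenopus),(Secale,Salamandra))))).
That clade also contains Anas, Bombus, Enhydra, Escherichia, Lycaon, Macaca, Oryza, Salamandra, Secale, Xenopus, which are not in the proposed group, so the group is not monophyletic.

No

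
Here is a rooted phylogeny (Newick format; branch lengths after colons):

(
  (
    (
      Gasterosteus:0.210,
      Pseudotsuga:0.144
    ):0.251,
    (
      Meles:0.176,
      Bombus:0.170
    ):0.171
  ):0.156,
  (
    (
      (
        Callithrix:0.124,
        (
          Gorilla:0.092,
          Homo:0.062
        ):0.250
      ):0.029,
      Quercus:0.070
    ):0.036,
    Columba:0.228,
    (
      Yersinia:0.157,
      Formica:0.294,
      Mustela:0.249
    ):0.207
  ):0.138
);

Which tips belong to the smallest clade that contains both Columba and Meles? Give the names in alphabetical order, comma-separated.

Bombus, Callithrix, Columba, Formica, Gasterosteus, Gorilla, Homo, Meles, Mustela, Pseudotsuga, Quercus, Yersinia

Tracing Columba: it sits inside (((Callithrix,(Gorilla,Homo)),Quercus),Columba,(Yersinia,Formica,Mustela)).
Tracing Meles: it sits inside (Meles,Bombus).
The smallest clade enclosing both is the whole tree (their MRCA is the root), so the answer is all 12 tips in alphabetical order.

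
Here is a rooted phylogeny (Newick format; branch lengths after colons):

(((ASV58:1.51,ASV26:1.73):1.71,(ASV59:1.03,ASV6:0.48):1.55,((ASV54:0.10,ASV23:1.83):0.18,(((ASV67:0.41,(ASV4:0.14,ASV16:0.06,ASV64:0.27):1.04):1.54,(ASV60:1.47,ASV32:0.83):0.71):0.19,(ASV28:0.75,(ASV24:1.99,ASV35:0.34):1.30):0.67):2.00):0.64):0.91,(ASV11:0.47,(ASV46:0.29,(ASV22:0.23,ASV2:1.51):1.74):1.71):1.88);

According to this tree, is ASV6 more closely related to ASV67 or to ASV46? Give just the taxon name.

The MRCA of ASV6 and ASV67 subtends ((ASV58,ASV26),(ASV59,ASV6),((ASV54,ASV23),(((ASV67,(ASV4,ASV16,ASV64)),(ASV60,ASV32)),(ASV28,(ASV24,ASV35))))) (15 taxa).
The MRCA of ASV6 and ASV46 is the root, subtending the entire tree (19 taxa).
The first is nested inside the second, so ASV6 shares a more recent common ancestor with ASV67.

ASV67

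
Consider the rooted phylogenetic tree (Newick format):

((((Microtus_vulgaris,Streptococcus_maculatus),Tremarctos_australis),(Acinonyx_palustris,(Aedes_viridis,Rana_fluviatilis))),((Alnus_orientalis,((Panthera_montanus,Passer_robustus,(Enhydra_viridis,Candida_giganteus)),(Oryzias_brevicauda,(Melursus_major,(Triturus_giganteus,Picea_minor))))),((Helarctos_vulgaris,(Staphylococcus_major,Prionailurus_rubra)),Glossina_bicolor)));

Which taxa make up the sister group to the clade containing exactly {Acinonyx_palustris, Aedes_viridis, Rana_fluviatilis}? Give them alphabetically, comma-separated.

The clade containing exactly {Acinonyx_palustris, Aedes_viridis, Rana_fluviatilis} attaches to the tree at the node subtending (((Microtus_vulgaris,Streptococcus_maculatus),Tremarctos_australis),(Acinonyx_palustris,(Aedes_viridis,Rana_fluviatilis))).
The other lineage descending from that same node — the sister group — is ((Microtus_vulgaris,Streptococcus_maculatus),Tremarctos_australis); its 3 tips in alphabetical order are the answer.

Microtus_vulgaris, Streptococcus_maculatus, Tremarctos_australis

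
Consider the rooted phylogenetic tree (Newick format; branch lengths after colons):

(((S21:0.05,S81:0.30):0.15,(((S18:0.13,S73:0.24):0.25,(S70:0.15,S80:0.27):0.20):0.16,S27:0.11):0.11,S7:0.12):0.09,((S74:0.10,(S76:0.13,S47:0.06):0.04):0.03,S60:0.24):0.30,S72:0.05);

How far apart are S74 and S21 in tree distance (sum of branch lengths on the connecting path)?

The path runs S74 → … → MRCA → … → S21; the MRCA is the root of the tree.
Branch lengths along that path: 0.10 + 0.03 + 0.30 + 0.09 + 0.15 + 0.05 = 0.72.

0.72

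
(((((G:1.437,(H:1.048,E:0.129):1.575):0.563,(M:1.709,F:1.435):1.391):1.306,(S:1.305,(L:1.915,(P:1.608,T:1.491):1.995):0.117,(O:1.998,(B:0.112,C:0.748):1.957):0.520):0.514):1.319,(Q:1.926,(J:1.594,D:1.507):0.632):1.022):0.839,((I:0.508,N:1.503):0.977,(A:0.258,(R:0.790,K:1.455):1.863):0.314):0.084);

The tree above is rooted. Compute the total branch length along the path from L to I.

The path runs L → … → MRCA → … → I; the MRCA is the root of the tree.
Branch lengths along that path: 1.915 + 0.117 + 0.514 + 1.319 + 0.839 + 0.084 + 0.977 + 0.508 = 6.273.

6.273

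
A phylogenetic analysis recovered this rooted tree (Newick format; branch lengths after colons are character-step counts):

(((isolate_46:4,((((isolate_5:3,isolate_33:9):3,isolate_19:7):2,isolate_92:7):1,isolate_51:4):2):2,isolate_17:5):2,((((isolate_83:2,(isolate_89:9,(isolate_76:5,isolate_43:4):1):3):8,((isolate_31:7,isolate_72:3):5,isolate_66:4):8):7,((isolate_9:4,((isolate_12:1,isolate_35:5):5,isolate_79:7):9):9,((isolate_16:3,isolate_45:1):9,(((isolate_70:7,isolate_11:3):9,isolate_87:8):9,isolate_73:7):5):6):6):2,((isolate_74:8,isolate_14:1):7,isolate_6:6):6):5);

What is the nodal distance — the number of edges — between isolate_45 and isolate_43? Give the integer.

9

The MRCA of isolate_45 and isolate_43 is the node subtending (((isolate_83,(isolate_89,(isolate_76,isolate_43))),((isolate_31,isolate_72),isolate_66)),((isolate_9,((isolate_12,isolate_35),isolate_79)),((isolate_16,isolate_45),(((isolate_70,isolate_11),isolate_87),isolate_73)))).
From isolate_45 up to that node: 4 branches. From isolate_43 up to the same node: 5 branches. Total: 4 + 5 = 9.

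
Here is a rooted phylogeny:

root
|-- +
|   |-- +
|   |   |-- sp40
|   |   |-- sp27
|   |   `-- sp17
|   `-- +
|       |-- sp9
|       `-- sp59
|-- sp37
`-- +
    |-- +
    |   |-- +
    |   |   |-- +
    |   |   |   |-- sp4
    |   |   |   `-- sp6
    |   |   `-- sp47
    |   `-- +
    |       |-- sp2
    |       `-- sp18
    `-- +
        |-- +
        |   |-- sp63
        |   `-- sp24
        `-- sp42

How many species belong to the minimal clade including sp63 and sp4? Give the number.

8

The MRCA of sp63 and sp4 is the node subtending ((((sp4,sp6),sp47),(sp2,sp18)),((sp63,sp24),sp42)).
That clade contains 8 terminal taxa: sp18, sp2, sp24, sp4, sp42, sp47, sp6, sp63.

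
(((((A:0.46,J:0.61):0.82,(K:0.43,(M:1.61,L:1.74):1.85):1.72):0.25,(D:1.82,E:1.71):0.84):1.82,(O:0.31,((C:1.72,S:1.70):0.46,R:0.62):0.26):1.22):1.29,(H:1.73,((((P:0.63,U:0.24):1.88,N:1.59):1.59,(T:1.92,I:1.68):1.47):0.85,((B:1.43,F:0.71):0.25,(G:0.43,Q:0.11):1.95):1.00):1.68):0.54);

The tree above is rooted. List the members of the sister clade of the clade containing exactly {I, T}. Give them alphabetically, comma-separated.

The clade containing exactly {I, T} attaches to the tree at the node subtending (((P,U),N),(T,I)).
The other lineage descending from that same node — the sister group — is ((P,U),N); its 3 tips in alphabetical order are the answer.

N, P, U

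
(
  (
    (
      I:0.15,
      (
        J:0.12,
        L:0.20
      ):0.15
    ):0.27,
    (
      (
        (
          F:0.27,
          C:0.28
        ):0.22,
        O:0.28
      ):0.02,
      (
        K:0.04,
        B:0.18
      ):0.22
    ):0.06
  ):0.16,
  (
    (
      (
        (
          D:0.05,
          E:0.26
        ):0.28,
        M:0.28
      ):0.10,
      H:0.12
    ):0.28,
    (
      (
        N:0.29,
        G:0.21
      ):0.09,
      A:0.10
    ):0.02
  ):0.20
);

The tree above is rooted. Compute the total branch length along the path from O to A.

0.84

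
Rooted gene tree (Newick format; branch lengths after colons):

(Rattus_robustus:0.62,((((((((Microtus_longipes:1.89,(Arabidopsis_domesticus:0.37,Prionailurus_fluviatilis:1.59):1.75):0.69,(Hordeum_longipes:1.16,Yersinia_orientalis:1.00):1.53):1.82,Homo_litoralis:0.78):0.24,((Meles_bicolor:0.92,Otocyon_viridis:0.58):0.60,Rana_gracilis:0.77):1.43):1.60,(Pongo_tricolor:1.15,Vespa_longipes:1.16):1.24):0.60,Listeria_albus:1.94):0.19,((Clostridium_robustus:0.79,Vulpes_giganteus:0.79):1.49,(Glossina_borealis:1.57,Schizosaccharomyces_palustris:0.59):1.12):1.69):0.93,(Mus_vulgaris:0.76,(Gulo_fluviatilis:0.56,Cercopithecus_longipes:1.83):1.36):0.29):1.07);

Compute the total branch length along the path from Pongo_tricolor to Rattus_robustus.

5.80

The path runs Pongo_tricolor → … → MRCA → … → Rattus_robustus; the MRCA is the root of the tree.
Branch lengths along that path: 1.15 + 1.24 + 0.60 + 0.19 + 0.93 + 1.07 + 0.62 = 5.80.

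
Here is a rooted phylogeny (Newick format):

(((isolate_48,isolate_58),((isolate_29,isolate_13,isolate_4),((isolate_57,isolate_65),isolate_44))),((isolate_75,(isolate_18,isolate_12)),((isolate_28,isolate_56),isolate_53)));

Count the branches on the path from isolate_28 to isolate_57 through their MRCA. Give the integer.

The MRCA of isolate_28 and isolate_57 is the root of the tree.
From isolate_28 up to that node: 4 branches. From isolate_57 up to the same node: 5 branches. Total: 4 + 5 = 9.

9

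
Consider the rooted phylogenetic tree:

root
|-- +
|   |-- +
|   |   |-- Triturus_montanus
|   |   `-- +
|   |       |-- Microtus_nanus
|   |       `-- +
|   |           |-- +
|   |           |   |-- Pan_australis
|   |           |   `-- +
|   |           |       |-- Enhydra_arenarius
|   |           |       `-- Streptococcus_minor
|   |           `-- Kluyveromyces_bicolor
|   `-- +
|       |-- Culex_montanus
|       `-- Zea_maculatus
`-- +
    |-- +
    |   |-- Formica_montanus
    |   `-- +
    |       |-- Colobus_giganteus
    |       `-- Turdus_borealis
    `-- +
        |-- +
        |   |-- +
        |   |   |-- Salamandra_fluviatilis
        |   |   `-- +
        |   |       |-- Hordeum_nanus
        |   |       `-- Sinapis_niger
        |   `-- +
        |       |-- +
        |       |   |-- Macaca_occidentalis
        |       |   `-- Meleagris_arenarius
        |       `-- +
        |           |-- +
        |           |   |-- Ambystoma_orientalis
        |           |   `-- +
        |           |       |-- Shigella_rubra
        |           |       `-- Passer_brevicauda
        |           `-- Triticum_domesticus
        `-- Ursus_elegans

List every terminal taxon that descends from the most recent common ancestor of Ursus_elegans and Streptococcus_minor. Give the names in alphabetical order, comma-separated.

Tracing Ursus_elegans: it sits inside (((Salamandra_fluviatilis,(Hordeum_nanus,Sinapis_niger)),((Macaca_occidentalis,Meleagris_arenarius),((Ambystoma_orientalis,(Shigella_rubra,Passer_brevicauda)),Triticum_domesticus))),Ursus_elegans).
Tracing Streptococcus_minor: it sits inside (Enhydra_arenarius,Streptococcus_minor).
The smallest clade enclosing both is the whole tree (their MRCA is the root), so the answer is all 21 tips in alphabetical order.

Ambystoma_orientalis, Colobus_giganteus, Culex_montanus, Enhydra_arenarius, Formica_montanus, Hordeum_nanus, Kluyveromyces_bicolor, Macaca_occidentalis, Meleagris_arenarius, Microtus_nanus, Pan_australis, Passer_brevicauda, Salamandra_fluviatilis, Shigella_rubra, Sinapis_niger, Streptococcus_minor, Triticum_domesticus, Triturus_montanus, Turdus_borealis, Ursus_elegans, Zea_maculatus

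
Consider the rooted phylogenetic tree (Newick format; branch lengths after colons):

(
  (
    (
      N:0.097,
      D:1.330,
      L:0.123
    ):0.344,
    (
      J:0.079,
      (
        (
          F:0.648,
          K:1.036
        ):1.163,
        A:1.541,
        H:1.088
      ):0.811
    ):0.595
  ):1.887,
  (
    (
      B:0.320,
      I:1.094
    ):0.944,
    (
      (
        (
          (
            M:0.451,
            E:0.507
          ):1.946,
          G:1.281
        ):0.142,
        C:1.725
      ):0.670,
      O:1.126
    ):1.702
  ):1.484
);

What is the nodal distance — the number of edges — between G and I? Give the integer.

The MRCA of G and I is the node subtending ((B,I),((((M,E),G),C),O)).
From G up to that node: 4 branches. From I up to the same node: 2 branches. Total: 4 + 2 = 6.

6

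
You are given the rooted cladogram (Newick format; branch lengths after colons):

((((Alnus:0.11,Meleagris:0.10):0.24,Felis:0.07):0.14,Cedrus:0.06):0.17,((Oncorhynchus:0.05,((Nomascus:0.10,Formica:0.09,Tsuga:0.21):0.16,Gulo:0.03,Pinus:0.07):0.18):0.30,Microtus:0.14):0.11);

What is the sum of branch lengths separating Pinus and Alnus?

1.32

The path runs Pinus → … → MRCA → … → Alnus; the MRCA is the root of the tree.
Branch lengths along that path: 0.07 + 0.18 + 0.30 + 0.11 + 0.17 + 0.14 + 0.24 + 0.11 = 1.32.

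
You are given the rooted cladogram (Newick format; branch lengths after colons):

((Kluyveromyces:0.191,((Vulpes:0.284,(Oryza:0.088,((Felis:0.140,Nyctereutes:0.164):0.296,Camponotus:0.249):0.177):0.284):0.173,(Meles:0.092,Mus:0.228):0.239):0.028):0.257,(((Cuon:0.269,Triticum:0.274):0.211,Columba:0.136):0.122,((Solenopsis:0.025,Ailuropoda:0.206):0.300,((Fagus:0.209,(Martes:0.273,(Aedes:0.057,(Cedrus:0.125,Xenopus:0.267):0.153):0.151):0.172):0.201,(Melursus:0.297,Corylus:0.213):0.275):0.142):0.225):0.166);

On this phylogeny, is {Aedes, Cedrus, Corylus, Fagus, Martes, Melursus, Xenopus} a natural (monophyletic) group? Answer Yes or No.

Yes

The most recent common ancestor of these taxa subtends ((Fagus,(Martes,(Aedes,(Cedrus,Xenopus)))),(Melursus,Corylus)).
That clade has exactly 7 tips — every listed taxon and nothing else — so the group is monophyletic.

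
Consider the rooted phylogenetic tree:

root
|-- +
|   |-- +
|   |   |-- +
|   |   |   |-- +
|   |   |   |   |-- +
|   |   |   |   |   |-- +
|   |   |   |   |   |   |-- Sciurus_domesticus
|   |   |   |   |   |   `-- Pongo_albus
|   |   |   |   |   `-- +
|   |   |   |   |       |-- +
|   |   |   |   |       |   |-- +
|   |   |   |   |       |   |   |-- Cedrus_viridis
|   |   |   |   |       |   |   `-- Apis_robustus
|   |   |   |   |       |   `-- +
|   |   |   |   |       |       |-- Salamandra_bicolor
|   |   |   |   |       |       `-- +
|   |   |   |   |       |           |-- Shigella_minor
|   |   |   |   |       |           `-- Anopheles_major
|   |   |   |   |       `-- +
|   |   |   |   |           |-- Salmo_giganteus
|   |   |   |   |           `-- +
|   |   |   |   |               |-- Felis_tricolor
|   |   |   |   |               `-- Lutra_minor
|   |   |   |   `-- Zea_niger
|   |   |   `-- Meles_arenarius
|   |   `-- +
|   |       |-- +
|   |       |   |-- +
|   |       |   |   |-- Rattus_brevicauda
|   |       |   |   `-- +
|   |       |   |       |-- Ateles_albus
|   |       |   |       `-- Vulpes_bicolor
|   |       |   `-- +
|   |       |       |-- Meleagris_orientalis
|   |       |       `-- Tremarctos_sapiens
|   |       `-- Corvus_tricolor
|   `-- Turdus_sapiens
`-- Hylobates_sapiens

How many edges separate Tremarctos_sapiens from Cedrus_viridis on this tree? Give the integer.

11

The MRCA of Tremarctos_sapiens and Cedrus_viridis is the node subtending (((((Sciurus_domesticus,Pongo_albus),(((Cedrus_viridis,Apis_robustus),(Salamandra_bicolor,(Shigella_minor,Anopheles_major))),(Salmo_giganteus,(Felis_tricolor,Lutra_minor)))),Zea_niger),Meles_arenarius),(((Rattus_brevicauda,(Ateles_albus,Vulpes_bicolor)),(Meleagris_orientalis,Tremarctos_sapiens)),Corvus_tricolor)).
From Tremarctos_sapiens up to that node: 4 branches. From Cedrus_viridis up to the same node: 7 branches. Total: 4 + 7 = 11.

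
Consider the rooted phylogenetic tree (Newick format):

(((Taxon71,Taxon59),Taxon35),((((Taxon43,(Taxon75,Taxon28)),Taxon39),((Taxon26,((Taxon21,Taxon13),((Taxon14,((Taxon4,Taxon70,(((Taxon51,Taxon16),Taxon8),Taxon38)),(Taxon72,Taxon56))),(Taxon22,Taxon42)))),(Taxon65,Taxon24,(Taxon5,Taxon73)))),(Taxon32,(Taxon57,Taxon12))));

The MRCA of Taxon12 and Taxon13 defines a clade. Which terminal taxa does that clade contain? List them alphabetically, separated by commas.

Taxon12, Taxon13, Taxon14, Taxon16, Taxon21, Taxon22, Taxon24, Taxon26, Taxon28, Taxon32, Taxon38, Taxon39, Taxon4, Taxon42, Taxon43, Taxon5, Taxon51, Taxon56, Taxon57, Taxon65, Taxon70, Taxon72, Taxon73, Taxon75, Taxon8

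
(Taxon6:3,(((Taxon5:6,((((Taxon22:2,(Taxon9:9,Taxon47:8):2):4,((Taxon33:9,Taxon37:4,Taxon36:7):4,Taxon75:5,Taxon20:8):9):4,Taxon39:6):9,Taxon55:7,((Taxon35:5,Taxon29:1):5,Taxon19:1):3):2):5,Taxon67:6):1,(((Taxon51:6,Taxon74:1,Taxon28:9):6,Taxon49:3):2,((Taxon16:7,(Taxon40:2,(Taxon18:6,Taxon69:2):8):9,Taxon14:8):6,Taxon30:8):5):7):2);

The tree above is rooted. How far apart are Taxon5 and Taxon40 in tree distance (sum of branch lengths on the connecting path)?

41

The path runs Taxon5 → … → MRCA → … → Taxon40; the MRCA is the node subtending (((Taxon5,((((Taxon22,(Taxon9,Taxon47)),((Taxon33,Taxon37,Taxon36),Taxon75,Taxon20)),Taxon39),Taxon55,((Taxon35,Taxon29),Taxon19))),Taxon67),(((Taxon51,Taxon74,Taxon28),Taxon49),((Taxon16,(Taxon40,(Taxon18,Taxon69)),Taxon14),Taxon30))).
Branch lengths along that path: 6 + 5 + 1 + 7 + 5 + 6 + 9 + 2 = 41.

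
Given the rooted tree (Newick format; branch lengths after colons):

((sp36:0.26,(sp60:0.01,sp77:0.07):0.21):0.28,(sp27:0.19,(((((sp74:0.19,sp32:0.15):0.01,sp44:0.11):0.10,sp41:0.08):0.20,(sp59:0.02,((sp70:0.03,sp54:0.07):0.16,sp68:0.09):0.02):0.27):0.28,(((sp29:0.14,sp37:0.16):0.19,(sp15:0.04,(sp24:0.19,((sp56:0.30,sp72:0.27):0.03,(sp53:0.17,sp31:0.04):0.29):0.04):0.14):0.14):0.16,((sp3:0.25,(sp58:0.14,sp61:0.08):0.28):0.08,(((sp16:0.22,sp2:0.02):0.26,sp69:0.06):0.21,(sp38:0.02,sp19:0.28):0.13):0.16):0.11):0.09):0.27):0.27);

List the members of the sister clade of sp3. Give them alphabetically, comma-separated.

sp58, sp61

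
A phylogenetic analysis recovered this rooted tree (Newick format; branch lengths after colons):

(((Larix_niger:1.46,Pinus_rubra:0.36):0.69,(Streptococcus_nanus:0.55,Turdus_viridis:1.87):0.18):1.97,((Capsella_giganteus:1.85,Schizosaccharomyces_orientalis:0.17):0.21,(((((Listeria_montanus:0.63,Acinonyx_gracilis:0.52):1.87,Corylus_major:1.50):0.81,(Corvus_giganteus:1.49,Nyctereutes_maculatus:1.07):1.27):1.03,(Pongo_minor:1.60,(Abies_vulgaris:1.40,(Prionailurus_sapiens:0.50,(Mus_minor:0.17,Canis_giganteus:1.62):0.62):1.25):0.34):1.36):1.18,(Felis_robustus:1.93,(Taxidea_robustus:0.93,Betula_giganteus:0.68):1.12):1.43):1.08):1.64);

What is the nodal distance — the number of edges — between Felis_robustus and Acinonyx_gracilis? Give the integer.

7

The MRCA of Felis_robustus and Acinonyx_gracilis is the node subtending (((((Listeria_montanus,Acinonyx_gracilis),Corylus_major),(Corvus_giganteus,Nyctereutes_maculatus)),(Pongo_minor,(Abies_vulgaris,(Prionailurus_sapiens,(Mus_minor,Canis_giganteus))))),(Felis_robustus,(Taxidea_robustus,Betula_giganteus))).
From Felis_robustus up to that node: 2 branches. From Acinonyx_gracilis up to the same node: 5 branches. Total: 2 + 5 = 7.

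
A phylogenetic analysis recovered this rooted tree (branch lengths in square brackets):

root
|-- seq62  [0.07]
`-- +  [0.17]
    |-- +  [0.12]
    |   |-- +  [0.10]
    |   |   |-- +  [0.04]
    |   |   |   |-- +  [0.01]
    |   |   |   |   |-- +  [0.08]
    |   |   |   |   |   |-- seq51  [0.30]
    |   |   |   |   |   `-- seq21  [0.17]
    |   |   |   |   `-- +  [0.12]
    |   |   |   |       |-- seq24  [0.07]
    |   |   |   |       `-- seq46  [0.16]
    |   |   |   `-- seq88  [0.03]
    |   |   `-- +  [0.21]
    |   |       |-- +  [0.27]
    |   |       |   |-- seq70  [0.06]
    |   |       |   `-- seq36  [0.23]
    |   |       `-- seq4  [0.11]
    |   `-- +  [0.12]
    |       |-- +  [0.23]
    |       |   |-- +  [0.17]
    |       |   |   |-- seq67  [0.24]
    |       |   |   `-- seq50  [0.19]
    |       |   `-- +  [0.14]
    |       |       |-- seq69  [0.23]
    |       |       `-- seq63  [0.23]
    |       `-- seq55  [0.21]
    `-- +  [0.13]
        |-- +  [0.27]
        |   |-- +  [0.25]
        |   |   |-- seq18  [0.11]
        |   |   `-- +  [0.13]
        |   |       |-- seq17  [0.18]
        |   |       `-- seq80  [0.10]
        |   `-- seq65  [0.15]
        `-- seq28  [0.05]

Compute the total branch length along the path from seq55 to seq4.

The path runs seq55 → … → MRCA → … → seq4; the MRCA is the node subtending (((((seq51,seq21),(seq24,seq46)),seq88),((seq70,seq36),seq4)),(((seq67,seq50),(seq69,seq63)),seq55)).
Branch lengths along that path: 0.21 + 0.12 + 0.10 + 0.21 + 0.11 = 0.75.

0.75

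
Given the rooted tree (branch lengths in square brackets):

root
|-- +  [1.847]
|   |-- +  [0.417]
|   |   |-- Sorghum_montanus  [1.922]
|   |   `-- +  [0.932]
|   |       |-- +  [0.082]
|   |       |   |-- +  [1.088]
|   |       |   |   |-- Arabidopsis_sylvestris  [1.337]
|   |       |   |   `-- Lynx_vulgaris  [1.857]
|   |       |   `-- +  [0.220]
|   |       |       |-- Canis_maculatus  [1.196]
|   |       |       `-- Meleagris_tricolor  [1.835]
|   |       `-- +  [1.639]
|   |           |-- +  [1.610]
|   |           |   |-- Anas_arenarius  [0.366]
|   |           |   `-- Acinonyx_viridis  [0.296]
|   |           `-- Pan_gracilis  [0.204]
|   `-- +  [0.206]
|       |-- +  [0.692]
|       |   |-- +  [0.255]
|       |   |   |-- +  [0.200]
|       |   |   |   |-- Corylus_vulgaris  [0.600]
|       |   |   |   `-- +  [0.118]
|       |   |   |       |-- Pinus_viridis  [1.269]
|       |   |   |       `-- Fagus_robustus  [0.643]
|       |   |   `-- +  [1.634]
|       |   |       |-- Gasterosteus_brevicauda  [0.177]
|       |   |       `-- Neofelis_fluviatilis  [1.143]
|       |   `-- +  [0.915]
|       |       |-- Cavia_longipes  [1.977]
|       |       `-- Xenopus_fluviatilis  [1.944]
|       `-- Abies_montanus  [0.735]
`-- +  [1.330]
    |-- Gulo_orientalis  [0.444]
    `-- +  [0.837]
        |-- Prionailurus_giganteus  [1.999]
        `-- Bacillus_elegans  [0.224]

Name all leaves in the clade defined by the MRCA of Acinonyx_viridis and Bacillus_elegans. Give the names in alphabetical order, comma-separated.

Abies_montanus, Acinonyx_viridis, Anas_arenarius, Arabidopsis_sylvestris, Bacillus_elegans, Canis_maculatus, Cavia_longipes, Corylus_vulgaris, Fagus_robustus, Gasterosteus_brevicauda, Gulo_orientalis, Lynx_vulgaris, Meleagris_tricolor, Neofelis_fluviatilis, Pan_gracilis, Pinus_viridis, Prionailurus_giganteus, Sorghum_montanus, Xenopus_fluviatilis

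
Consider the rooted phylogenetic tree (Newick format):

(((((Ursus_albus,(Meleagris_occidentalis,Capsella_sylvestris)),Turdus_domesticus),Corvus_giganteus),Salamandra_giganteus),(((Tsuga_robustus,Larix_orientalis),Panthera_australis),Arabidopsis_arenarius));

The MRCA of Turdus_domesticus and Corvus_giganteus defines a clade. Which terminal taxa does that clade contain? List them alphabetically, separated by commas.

Capsella_sylvestris, Corvus_giganteus, Meleagris_occidentalis, Turdus_domesticus, Ursus_albus

Tracing Turdus_domesticus: it sits inside ((Ursus_albus,(Meleagris_occidentalis,Capsella_sylvestris)),Turdus_domesticus).
Tracing Corvus_giganteus: it sits inside (((Ursus_albus,(Meleagris_occidentalis,Capsella_sylvestris)),Turdus_domesticus),Corvus_giganteus).
The smallest clade enclosing both is (((Ursus_albus,(Meleagris_occidentalis,Capsella_sylvestris)),Turdus_domesticus),Corvus_giganteus); the answer is its 5 terminal taxa in alphabetical order.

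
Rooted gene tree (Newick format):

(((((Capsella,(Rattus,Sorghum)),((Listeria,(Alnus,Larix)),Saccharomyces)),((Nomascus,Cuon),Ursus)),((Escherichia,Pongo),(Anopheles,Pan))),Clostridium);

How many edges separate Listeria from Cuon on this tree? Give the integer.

7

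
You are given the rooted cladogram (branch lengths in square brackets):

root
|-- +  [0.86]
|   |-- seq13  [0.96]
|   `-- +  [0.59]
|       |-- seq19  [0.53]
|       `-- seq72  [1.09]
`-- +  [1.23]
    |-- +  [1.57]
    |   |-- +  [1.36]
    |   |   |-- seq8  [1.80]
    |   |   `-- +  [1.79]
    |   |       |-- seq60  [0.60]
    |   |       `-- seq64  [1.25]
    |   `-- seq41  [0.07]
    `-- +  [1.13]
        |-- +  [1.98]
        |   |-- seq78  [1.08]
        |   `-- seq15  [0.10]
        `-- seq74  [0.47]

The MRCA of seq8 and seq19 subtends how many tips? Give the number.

10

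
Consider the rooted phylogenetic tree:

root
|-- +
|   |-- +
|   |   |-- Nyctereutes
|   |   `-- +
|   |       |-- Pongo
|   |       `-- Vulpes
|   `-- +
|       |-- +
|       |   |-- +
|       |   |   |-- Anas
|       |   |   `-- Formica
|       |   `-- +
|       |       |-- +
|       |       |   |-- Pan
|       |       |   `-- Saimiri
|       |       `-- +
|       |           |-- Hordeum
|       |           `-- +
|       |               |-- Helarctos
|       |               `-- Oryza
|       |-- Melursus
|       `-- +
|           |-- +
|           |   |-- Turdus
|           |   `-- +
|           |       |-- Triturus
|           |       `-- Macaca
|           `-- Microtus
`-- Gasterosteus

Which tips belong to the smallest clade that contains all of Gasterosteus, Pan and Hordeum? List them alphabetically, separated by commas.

Tracing Gasterosteus: it attaches directly to the root.
Tracing Pan: it sits inside (Pan,Saimiri).
Tracing Hordeum: it sits inside (Hordeum,(Helarctos,Oryza)).
The smallest clade enclosing all 3 is the whole tree (their MRCA is the root), so the answer is all 16 tips in alphabetical order.

Anas, Formica, Gasterosteus, Helarctos, Hordeum, Macaca, Melursus, Microtus, Nyctereutes, Oryza, Pan, Pongo, Saimiri, Triturus, Turdus, Vulpes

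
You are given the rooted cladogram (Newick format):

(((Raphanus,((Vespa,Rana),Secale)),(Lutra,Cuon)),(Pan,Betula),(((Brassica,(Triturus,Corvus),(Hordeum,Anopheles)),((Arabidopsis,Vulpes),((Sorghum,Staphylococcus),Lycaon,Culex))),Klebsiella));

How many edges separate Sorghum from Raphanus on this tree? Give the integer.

9

The MRCA of Sorghum and Raphanus is the root of the tree.
From Sorghum up to that node: 6 branches. From Raphanus up to the same node: 3 branches. Total: 6 + 3 = 9.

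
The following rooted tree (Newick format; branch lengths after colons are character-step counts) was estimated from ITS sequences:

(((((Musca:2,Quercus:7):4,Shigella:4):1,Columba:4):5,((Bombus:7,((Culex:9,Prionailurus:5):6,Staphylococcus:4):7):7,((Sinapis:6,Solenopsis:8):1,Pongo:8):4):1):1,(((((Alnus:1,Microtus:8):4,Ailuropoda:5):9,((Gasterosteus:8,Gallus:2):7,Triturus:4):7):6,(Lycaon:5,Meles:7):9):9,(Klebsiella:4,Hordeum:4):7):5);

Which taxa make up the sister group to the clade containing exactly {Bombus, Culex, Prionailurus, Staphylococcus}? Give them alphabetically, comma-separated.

The clade containing exactly {Bombus, Culex, Prionailurus, Staphylococcus} attaches to the tree at the node subtending ((Bombus,((Culex,Prionailurus),Staphylococcus)),((Sinapis,Solenopsis),Pongo)).
The other lineage descending from that same node — the sister group — is ((Sinapis,Solenopsis),Pongo); its 3 tips in alphabetical order are the answer.

Pongo, Sinapis, Solenopsis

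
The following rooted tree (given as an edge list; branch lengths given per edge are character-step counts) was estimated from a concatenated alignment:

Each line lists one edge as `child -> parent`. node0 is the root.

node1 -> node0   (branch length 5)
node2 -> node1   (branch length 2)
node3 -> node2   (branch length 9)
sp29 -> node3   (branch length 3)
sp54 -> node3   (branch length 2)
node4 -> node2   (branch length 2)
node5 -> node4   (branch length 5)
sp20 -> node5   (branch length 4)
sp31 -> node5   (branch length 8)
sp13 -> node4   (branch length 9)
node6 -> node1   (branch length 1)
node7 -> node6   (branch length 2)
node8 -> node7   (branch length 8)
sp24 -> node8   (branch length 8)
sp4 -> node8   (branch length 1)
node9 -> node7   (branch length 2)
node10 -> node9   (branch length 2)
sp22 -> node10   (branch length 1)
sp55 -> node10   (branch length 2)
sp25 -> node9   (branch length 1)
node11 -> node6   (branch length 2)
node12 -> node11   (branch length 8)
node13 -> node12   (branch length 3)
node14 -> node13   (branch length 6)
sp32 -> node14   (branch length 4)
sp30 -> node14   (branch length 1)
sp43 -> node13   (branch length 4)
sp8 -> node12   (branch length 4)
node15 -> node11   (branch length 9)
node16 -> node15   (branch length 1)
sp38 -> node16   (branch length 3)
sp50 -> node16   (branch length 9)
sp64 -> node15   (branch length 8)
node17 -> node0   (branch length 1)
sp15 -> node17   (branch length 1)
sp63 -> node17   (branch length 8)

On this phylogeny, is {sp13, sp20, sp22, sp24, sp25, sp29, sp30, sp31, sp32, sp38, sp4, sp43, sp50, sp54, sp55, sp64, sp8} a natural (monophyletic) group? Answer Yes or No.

Yes

The most recent common ancestor of these taxa subtends (((sp29,sp54),((sp20,sp31),sp13)),(((sp24,sp4),((sp22,sp55),sp25)),((((sp32,sp30),sp43),sp8),((sp38,sp50),sp64)))).
That clade has exactly 17 tips — every listed taxon and nothing else — so the group is monophyletic.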